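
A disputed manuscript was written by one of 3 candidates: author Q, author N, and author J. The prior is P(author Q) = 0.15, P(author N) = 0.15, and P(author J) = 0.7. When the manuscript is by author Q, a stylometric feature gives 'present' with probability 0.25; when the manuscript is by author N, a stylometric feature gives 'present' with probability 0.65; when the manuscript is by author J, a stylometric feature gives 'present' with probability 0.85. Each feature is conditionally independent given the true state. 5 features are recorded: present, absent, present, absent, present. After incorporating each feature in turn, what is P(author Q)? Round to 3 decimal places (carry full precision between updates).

After 'present': normaliser = 0.25·0.1500 + 0.65·0.1500 + 0.85·0.7000; P(author Q) ≈ 0.0514, P(author N) ≈ 0.1336, P(author J) ≈ 0.8151
After 'absent': normaliser = 0.75·0.0514 + 0.35·0.1336 + 0.15·0.8151; P(author Q) ≈ 0.1856, P(author N) ≈ 0.2252, P(author J) ≈ 0.5891
After 'present': normaliser = 0.25·0.1856 + 0.65·0.2252 + 0.85·0.5891; P(author Q) ≈ 0.0669, P(author N) ≈ 0.2111, P(author J) ≈ 0.7220
After 'absent': normaliser = 0.75·0.0669 + 0.35·0.2111 + 0.15·0.7220; P(author Q) ≈ 0.2160, P(author N) ≈ 0.3180, P(author J) ≈ 0.4661
After 'present': normaliser = 0.25·0.2160 + 0.65·0.3180 + 0.85·0.4661; P(author Q) ≈ 0.0822, P(author N) ≈ 0.3147, P(author J) ≈ 0.6031

0.082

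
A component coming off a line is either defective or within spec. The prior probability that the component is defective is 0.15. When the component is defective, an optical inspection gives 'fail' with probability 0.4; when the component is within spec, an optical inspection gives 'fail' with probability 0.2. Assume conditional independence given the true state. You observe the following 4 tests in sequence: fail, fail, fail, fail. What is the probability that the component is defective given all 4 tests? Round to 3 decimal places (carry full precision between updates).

After 'fail': P(defective) = 0.4·0.1500 / (0.4·0.1500 + 0.2·0.8500) ≈ 0.2609
After 'fail': P(defective) = 0.4·0.2609 / (0.4·0.2609 + 0.2·0.7391) ≈ 0.4138
After 'fail': P(defective) = 0.4·0.4138 / (0.4·0.4138 + 0.2·0.5862) ≈ 0.5854
After 'fail': P(defective) = 0.4·0.5854 / (0.4·0.5854 + 0.2·0.4146) ≈ 0.7385

0.738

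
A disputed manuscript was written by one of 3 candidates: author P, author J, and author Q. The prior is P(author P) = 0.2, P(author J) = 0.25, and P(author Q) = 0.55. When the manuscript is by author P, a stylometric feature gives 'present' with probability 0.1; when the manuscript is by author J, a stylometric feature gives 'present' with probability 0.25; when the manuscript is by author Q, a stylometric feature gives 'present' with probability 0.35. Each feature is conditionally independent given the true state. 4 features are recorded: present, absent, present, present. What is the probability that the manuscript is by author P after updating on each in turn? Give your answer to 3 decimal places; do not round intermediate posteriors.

0.010

Each posterior becomes the prior for the next update.
After 'present': normaliser = 0.1·0.2000 + 0.25·0.2500 + 0.35·0.5500; P(author P) ≈ 0.0727, P(author J) ≈ 0.2273, P(author Q) ≈ 0.7000
After 'absent': normaliser = 0.9·0.0727 + 0.75·0.2273 + 0.65·0.7000; P(author P) ≈ 0.0947, P(author J) ≈ 0.2467, P(author Q) ≈ 0.6586
After 'present': normaliser = 0.1·0.0947 + 0.25·0.2467 + 0.35·0.6586; P(author P) ≈ 0.0314, P(author J) ≈ 0.2045, P(author Q) ≈ 0.7641
After 'present': normaliser = 0.1·0.0314 + 0.25·0.2045 + 0.35·0.7641; P(author P) ≈ 0.0098, P(author J) ≈ 0.1589, P(author Q) ≈ 0.8313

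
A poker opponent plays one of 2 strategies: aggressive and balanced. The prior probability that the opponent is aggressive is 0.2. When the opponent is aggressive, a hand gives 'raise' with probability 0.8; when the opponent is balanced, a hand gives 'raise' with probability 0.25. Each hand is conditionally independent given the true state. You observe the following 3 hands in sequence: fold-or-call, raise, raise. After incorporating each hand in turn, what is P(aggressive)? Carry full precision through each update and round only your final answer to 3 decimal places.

Apply Bayes' rule sequentially, carrying P(aggressive) forward.
After 'fold-or-call': P(aggressive) = 0.2·0.2000 / (0.2·0.2000 + 0.75·0.8000) ≈ 0.0625
After 'raise': P(aggressive) = 0.8·0.0625 / (0.8·0.0625 + 0.25·0.9375) ≈ 0.1758
After 'raise': P(aggressive) = 0.8·0.1758 / (0.8·0.1758 + 0.25·0.8242) ≈ 0.4057

0.406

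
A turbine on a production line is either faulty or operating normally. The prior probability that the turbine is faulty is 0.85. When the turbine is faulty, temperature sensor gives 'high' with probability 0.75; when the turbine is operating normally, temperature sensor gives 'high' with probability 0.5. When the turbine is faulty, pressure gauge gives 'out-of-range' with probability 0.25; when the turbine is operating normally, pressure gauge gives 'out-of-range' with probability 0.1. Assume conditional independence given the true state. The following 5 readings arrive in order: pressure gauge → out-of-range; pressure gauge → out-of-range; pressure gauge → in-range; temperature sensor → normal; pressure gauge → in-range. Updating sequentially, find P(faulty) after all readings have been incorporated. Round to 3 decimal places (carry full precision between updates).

0.925

After pressure gauge='out-of-range': P(faulty) = 0.25·0.8500 / (0.25·0.8500 + 0.1·0.1500) ≈ 0.9341
After pressure gauge='out-of-range': P(faulty) = 0.25·0.9341 / (0.25·0.9341 + 0.1·0.0659) ≈ 0.9725
After pressure gauge='in-range': P(faulty) = 0.75·0.9725 / (0.75·0.9725 + 0.9·0.0275) ≈ 0.9672
After temperature sensor='normal': P(faulty) = 0.25·0.9672 / (0.25·0.9672 + 0.5·0.0328) ≈ 0.9365
After pressure gauge='in-range': P(faulty) = 0.75·0.9365 / (0.75·0.9365 + 0.9·0.0635) ≈ 0.9248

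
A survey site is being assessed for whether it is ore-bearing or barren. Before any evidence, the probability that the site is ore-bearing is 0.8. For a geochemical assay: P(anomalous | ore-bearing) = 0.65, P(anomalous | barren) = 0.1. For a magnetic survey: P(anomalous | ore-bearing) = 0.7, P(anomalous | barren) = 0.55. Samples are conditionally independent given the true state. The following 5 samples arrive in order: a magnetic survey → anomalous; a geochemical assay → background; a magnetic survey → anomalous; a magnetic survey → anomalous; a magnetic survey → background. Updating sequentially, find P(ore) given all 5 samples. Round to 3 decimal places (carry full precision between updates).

After a magnetic survey='anomalous': P(ore) = 0.7·0.8000 / (0.7·0.8000 + 0.55·0.2000) ≈ 0.8358
After a geochemical assay='background': P(ore) = 0.35·0.8358 / (0.35·0.8358 + 0.9·0.1642) ≈ 0.6644
After a magnetic survey='anomalous': P(ore) = 0.7·0.6644 / (0.7·0.6644 + 0.55·0.3356) ≈ 0.7159
After a magnetic survey='anomalous': P(ore) = 0.7·0.7159 / (0.7·0.7159 + 0.55·0.2841) ≈ 0.7623
After a magnetic survey='background': P(ore) = 0.3·0.7623 / (0.3·0.7623 + 0.45·0.2377) ≈ 0.6813

0.681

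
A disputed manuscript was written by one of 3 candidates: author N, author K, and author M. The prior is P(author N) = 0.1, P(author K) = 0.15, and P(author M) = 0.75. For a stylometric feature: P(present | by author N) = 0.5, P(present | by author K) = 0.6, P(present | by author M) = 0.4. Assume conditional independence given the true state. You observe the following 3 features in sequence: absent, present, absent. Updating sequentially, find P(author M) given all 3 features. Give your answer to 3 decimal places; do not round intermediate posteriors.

Each posterior becomes the prior for the next update.
After 'absent': normaliser = 0.5·0.1000 + 0.4·0.1500 + 0.6·0.7500; P(author N) ≈ 0.0893, P(author K) ≈ 0.1071, P(author M) ≈ 0.8036
After 'present': normaliser = 0.5·0.0893 + 0.6·0.1071 + 0.4·0.8036; P(author N) ≈ 0.1037, P(author K) ≈ 0.1494, P(author M) ≈ 0.7469
After 'absent': normaliser = 0.5·0.1037 + 0.4·0.1494 + 0.6·0.7469; P(author N) ≈ 0.0927, P(author K) ≈ 0.1067, P(author M) ≈ 0.8006

0.801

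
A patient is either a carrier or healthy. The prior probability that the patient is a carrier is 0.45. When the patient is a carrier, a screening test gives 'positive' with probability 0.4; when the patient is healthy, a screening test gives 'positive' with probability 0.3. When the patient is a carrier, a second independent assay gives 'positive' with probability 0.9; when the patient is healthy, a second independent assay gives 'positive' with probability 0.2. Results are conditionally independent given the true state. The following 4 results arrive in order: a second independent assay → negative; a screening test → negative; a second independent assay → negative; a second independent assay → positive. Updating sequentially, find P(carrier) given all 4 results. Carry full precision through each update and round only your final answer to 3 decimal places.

Apply Bayes' rule sequentially, carrying P(carrier) forward.
After a second independent assay='negative': P(carrier) = 0.1·0.4500 / (0.1·0.4500 + 0.8·0.5500) ≈ 0.0928
After a screening test='negative': P(carrier) = 0.6·0.0928 / (0.6·0.0928 + 0.7·0.9072) ≈ 0.0806
After a second independent assay='negative': P(carrier) = 0.1·0.0806 / (0.1·0.0806 + 0.8·0.9194) ≈ 0.0108
After a second independent assay='positive': P(carrier) = 0.9·0.0108 / (0.9·0.0108 + 0.2·0.9892) ≈ 0.0470

0.047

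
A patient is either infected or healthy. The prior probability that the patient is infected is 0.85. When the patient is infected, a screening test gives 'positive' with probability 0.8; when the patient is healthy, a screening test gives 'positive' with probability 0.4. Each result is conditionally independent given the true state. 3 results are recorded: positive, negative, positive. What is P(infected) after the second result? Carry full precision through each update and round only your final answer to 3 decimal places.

0.791

Apply Bayes' rule sequentially, carrying P(infected) forward.
After 'positive': P(infected) = 0.8·0.8500 / (0.8·0.8500 + 0.4·0.1500) ≈ 0.9189
After 'negative': P(infected) = 0.2·0.9189 / (0.2·0.9189 + 0.6·0.0811) ≈ 0.7907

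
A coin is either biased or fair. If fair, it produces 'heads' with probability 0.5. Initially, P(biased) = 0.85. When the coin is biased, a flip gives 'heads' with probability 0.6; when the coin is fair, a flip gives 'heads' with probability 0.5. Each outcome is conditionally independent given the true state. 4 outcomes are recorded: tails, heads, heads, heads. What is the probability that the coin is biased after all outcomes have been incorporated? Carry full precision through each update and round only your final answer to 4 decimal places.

After 'tails': P(biased) = 0.4·0.8500 / (0.4·0.8500 + 0.5·0.1500) ≈ 0.8193
After 'heads': P(biased) = 0.6·0.8193 / (0.6·0.8193 + 0.5·0.1807) ≈ 0.8447
After 'heads': P(biased) = 0.6·0.8447 / (0.6·0.8447 + 0.5·0.1553) ≈ 0.8672
After 'heads': P(biased) = 0.6·0.8672 / (0.6·0.8672 + 0.5·0.1328) ≈ 0.8868

0.8868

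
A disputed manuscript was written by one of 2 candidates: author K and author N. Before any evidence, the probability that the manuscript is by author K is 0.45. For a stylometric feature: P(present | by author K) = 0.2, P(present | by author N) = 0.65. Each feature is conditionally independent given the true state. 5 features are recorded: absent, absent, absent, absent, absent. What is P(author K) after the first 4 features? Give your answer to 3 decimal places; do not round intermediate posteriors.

0.957

After 'absent': P(author K) = 0.8·0.4500 / (0.8·0.4500 + 0.35·0.5500) ≈ 0.6516
After 'absent': P(author K) = 0.8·0.6516 / (0.8·0.6516 + 0.35·0.3484) ≈ 0.8104
After 'absent': P(author K) = 0.8·0.8104 / (0.8·0.8104 + 0.35·0.1896) ≈ 0.9072
After 'absent': P(author K) = 0.8·0.9072 / (0.8·0.9072 + 0.35·0.0928) ≈ 0.9571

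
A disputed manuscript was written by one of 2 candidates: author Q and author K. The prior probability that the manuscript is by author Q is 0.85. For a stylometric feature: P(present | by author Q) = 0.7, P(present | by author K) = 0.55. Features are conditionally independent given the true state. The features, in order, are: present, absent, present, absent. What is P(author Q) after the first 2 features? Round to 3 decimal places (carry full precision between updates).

0.828

Apply Bayes' rule sequentially, carrying P(author Q) forward.
After 'present': P(author Q) = 0.7·0.8500 / (0.7·0.8500 + 0.55·0.1500) ≈ 0.8782
After 'absent': P(author Q) = 0.3·0.8782 / (0.3·0.8782 + 0.45·0.1218) ≈ 0.8278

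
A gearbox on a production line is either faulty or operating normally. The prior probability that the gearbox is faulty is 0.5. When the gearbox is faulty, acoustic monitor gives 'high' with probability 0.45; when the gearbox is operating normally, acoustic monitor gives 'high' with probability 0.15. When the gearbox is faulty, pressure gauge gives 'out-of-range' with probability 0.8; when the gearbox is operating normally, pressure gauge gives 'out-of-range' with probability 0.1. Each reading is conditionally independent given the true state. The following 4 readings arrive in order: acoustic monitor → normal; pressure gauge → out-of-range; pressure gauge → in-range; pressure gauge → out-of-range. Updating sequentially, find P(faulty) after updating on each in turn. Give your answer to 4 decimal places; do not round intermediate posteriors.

After acoustic monitor='normal': P(faulty) = 0.55·0.5000 / (0.55·0.5000 + 0.85·0.5000) ≈ 0.3929
After pressure gauge='out-of-range': P(faulty) = 0.8·0.3929 / (0.8·0.3929 + 0.1·0.6071) ≈ 0.8381
After pressure gauge='in-range': P(faulty) = 0.2·0.8381 / (0.2·0.8381 + 0.9·0.1619) ≈ 0.5350
After pressure gauge='out-of-range': P(faulty) = 0.8·0.5350 / (0.8·0.5350 + 0.1·0.4650) ≈ 0.9020

0.9020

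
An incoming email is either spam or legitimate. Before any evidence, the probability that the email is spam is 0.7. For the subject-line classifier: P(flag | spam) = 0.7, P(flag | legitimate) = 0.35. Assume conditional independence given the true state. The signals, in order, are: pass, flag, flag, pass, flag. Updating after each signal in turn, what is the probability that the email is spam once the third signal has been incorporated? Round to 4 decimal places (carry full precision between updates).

0.8116

Each posterior becomes the prior for the next update.
After 'pass': P(spam) = 0.3·0.7000 / (0.3·0.7000 + 0.65·0.3000) ≈ 0.5185
After 'flag': P(spam) = 0.7·0.5185 / (0.7·0.5185 + 0.35·0.4815) ≈ 0.6829
After 'flag': P(spam) = 0.7·0.6829 / (0.7·0.6829 + 0.35·0.3171) ≈ 0.8116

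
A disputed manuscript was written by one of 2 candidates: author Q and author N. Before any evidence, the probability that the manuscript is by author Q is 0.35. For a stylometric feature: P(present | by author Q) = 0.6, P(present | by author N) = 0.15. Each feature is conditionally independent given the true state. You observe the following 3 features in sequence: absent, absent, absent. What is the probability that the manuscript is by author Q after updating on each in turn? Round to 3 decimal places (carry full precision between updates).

After 'absent': P(author Q) = 0.4·0.3500 / (0.4·0.3500 + 0.85·0.6500) ≈ 0.2022
After 'absent': P(author Q) = 0.4·0.2022 / (0.4·0.2022 + 0.85·0.7978) ≈ 0.1065
After 'absent': P(author Q) = 0.4·0.1065 / (0.4·0.1065 + 0.85·0.8935) ≈ 0.0531

0.053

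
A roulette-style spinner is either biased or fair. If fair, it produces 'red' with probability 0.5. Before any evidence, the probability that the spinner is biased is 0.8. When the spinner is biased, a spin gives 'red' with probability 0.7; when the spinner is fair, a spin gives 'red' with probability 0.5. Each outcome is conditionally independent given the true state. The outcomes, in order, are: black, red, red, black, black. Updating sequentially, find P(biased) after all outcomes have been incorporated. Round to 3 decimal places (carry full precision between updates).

0.629

After 'black': P(biased) = 0.3·0.8000 / (0.3·0.8000 + 0.5·0.2000) ≈ 0.7059
After 'red': P(biased) = 0.7·0.7059 / (0.7·0.7059 + 0.5·0.2941) ≈ 0.7706
After 'red': P(biased) = 0.7·0.7706 / (0.7·0.7706 + 0.5·0.2294) ≈ 0.8247
After 'black': P(biased) = 0.3·0.8247 / (0.3·0.8247 + 0.5·0.1753) ≈ 0.7384
After 'black': P(biased) = 0.3·0.7384 / (0.3·0.7384 + 0.5·0.2616) ≈ 0.6287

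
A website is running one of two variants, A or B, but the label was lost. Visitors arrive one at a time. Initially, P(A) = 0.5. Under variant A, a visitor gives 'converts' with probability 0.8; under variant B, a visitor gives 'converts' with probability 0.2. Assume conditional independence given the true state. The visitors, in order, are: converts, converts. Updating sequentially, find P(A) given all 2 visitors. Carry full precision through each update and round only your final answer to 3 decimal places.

After 'converts': P(A) = 0.8·0.5000 / (0.8·0.5000 + 0.2·0.5000) ≈ 0.8000
After 'converts': P(A) = 0.8·0.8000 / (0.8·0.8000 + 0.2·0.2000) ≈ 0.9412

0.941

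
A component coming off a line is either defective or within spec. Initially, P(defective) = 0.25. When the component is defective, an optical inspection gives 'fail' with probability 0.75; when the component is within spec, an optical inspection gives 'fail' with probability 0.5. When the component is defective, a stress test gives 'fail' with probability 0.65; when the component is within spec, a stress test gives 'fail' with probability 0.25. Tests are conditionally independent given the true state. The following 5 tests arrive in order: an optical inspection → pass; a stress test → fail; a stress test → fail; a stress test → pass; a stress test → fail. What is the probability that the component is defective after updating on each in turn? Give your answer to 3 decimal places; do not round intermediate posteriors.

After an optical inspection='pass': P(defective) = 0.25·0.2500 / (0.25·0.2500 + 0.5·0.7500) ≈ 0.1429
After a stress test='fail': P(defective) = 0.65·0.1429 / (0.65·0.1429 + 0.25·0.8571) ≈ 0.3023
After a stress test='fail': P(defective) = 0.65·0.3023 / (0.65·0.3023 + 0.25·0.6977) ≈ 0.5298
After a stress test='pass': P(defective) = 0.35·0.5298 / (0.35·0.5298 + 0.75·0.4702) ≈ 0.3446
After a stress test='fail': P(defective) = 0.65·0.3446 / (0.65·0.3446 + 0.25·0.6554) ≈ 0.5775

0.578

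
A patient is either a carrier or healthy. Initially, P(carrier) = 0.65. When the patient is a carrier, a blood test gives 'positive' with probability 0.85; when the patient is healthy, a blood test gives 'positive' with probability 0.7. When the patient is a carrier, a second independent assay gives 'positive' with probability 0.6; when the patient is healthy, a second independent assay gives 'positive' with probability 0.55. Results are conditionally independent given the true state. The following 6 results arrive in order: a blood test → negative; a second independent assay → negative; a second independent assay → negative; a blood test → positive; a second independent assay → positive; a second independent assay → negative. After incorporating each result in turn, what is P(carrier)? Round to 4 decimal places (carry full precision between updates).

After a blood test='negative': P(carrier) = 0.15·0.6500 / (0.15·0.6500 + 0.3·0.3500) ≈ 0.4815
After a second independent assay='negative': P(carrier) = 0.4·0.4815 / (0.4·0.4815 + 0.45·0.5185) ≈ 0.4522
After a second independent assay='negative': P(carrier) = 0.4·0.4522 / (0.4·0.4522 + 0.45·0.5478) ≈ 0.4232
After a blood test='positive': P(carrier) = 0.85·0.4232 / (0.85·0.4232 + 0.7·0.5768) ≈ 0.4712
After a second independent assay='positive': P(carrier) = 0.6·0.4712 / (0.6·0.4712 + 0.55·0.5288) ≈ 0.4929
After a second independent assay='negative': P(carrier) = 0.4·0.4929 / (0.4·0.4929 + 0.45·0.5071) ≈ 0.4635

0.4635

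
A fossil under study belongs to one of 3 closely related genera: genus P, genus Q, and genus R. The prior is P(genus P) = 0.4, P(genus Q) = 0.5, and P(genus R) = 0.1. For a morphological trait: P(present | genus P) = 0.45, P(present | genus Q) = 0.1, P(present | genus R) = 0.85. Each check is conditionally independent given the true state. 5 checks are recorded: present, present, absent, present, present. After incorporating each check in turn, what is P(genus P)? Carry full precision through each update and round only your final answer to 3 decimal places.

After 'present': normaliser = 0.45·0.4000 + 0.1·0.5000 + 0.85·0.1000; P(genus P) ≈ 0.5714, P(genus Q) ≈ 0.1587, P(genus R) ≈ 0.2698
After 'present': normaliser = 0.45·0.5714 + 0.1·0.1587 + 0.85·0.2698; P(genus P) ≈ 0.5118, P(genus Q) ≈ 0.0316, P(genus R) ≈ 0.4566
After 'absent': normaliser = 0.55·0.5118 + 0.9·0.0316 + 0.15·0.4566; P(genus P) ≈ 0.7439, P(genus Q) ≈ 0.0751, P(genus R) ≈ 0.1810
After 'present': normaliser = 0.45·0.7439 + 0.1·0.0751 + 0.85·0.1810; P(genus P) ≈ 0.6748, P(genus Q) ≈ 0.0151, P(genus R) ≈ 0.3101
After 'present': normaliser = 0.45·0.6748 + 0.1·0.0151 + 0.85·0.3101; P(genus P) ≈ 0.5339, P(genus Q) ≈ 0.0027, P(genus R) ≈ 0.4634

0.534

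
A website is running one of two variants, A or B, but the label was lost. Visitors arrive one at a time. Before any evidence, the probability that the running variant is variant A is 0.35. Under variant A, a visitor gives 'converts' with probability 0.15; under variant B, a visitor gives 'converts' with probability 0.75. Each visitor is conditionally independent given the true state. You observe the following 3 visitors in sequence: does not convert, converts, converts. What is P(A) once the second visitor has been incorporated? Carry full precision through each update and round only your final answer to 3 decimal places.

Each posterior becomes the prior for the next update.
After 'does not convert': P(A) = 0.85·0.3500 / (0.85·0.3500 + 0.25·0.6500) ≈ 0.6467
After 'converts': P(A) = 0.15·0.6467 / (0.15·0.6467 + 0.75·0.3533) ≈ 0.2680

0.268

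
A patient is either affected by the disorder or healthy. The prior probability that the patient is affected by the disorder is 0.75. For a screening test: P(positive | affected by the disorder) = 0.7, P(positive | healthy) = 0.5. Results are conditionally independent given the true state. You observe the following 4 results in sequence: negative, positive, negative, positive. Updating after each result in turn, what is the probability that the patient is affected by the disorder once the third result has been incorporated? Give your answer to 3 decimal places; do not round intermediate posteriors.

After 'negative': P(affected) = 0.3·0.7500 / (0.3·0.7500 + 0.5·0.2500) ≈ 0.6429
After 'positive': P(affected) = 0.7·0.6429 / (0.7·0.6429 + 0.5·0.3571) ≈ 0.7159
After 'negative': P(affected) = 0.3·0.7159 / (0.3·0.7159 + 0.5·0.2841) ≈ 0.6019

0.602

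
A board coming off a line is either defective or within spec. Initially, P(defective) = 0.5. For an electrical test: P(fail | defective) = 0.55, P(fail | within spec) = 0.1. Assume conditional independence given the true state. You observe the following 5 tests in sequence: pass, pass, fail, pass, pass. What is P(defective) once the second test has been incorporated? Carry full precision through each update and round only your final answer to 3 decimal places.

0.200

After 'pass': P(defective) = 0.45·0.5000 / (0.45·0.5000 + 0.9·0.5000) ≈ 0.3333
After 'pass': P(defective) = 0.45·0.3333 / (0.45·0.3333 + 0.9·0.6667) ≈ 0.2000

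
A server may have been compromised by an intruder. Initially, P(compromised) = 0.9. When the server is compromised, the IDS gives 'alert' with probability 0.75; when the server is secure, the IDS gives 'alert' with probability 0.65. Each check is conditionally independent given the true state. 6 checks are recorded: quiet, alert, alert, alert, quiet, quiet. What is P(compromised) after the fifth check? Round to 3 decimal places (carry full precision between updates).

After 'quiet': P(compromised) = 0.25·0.9000 / (0.25·0.9000 + 0.35·0.1000) ≈ 0.8654
After 'alert': P(compromised) = 0.75·0.8654 / (0.75·0.8654 + 0.65·0.1346) ≈ 0.8812
After 'alert': P(compromised) = 0.75·0.8812 / (0.75·0.8812 + 0.65·0.1188) ≈ 0.8954
After 'alert': P(compromised) = 0.75·0.8954 / (0.75·0.8954 + 0.65·0.1046) ≈ 0.9081
After 'quiet': P(compromised) = 0.25·0.9081 / (0.25·0.9081 + 0.35·0.0919) ≈ 0.8758

0.876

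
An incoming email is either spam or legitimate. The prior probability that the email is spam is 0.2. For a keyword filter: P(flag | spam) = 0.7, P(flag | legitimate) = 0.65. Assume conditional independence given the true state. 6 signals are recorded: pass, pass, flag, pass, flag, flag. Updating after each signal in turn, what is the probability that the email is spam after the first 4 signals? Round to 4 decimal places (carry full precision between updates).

0.1450

After 'pass': P(spam) = 0.3·0.2000 / (0.3·0.2000 + 0.35·0.8000) ≈ 0.1765
After 'pass': P(spam) = 0.3·0.1765 / (0.3·0.1765 + 0.35·0.8235) ≈ 0.1552
After 'flag': P(spam) = 0.7·0.1552 / (0.7·0.1552 + 0.65·0.8448) ≈ 0.1651
After 'pass': P(spam) = 0.3·0.1651 / (0.3·0.1651 + 0.35·0.8349) ≈ 0.1450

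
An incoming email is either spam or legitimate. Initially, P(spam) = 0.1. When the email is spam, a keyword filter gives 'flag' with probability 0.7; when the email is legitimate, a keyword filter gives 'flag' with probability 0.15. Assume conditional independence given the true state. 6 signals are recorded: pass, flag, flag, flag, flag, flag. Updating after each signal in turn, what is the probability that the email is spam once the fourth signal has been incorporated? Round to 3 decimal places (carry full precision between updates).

After 'pass': P(spam) = 0.3·0.1000 / (0.3·0.1000 + 0.85·0.9000) ≈ 0.0377
After 'flag': P(spam) = 0.7·0.0377 / (0.7·0.0377 + 0.15·0.9623) ≈ 0.1547
After 'flag': P(spam) = 0.7·0.1547 / (0.7·0.1547 + 0.15·0.8453) ≈ 0.4606
After 'flag': P(spam) = 0.7·0.4606 / (0.7·0.4606 + 0.15·0.5394) ≈ 0.7994

0.799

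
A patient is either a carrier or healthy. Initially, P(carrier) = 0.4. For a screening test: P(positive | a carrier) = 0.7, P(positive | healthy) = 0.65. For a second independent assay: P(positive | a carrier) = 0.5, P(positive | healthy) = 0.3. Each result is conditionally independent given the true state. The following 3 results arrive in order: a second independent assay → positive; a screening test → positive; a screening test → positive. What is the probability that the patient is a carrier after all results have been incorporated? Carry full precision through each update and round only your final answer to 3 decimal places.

0.563

After a second independent assay='positive': P(carrier) = 0.5·0.4000 / (0.5·0.4000 + 0.3·0.6000) ≈ 0.5263
After a screening test='positive': P(carrier) = 0.7·0.5263 / (0.7·0.5263 + 0.65·0.4737) ≈ 0.5447
After a screening test='positive': P(carrier) = 0.7·0.5447 / (0.7·0.5447 + 0.65·0.4553) ≈ 0.5631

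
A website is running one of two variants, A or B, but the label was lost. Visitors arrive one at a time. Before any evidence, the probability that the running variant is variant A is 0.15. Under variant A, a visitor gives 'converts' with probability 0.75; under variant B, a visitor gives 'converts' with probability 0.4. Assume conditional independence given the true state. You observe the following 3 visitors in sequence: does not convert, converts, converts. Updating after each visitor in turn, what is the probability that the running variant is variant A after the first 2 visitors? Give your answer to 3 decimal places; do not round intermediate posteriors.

0.121

Each posterior becomes the prior for the next update.
After 'does not convert': P(A) = 0.25·0.1500 / (0.25·0.1500 + 0.6·0.8500) ≈ 0.0685
After 'converts': P(A) = 0.75·0.0685 / (0.75·0.0685 + 0.4·0.9315) ≈ 0.1212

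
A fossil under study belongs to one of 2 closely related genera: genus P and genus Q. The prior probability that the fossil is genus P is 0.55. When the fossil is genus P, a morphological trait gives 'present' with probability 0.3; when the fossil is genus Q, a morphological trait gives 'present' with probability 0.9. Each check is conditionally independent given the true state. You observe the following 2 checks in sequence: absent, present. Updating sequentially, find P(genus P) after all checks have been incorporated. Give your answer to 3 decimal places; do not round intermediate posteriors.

After 'absent': P(genus P) = 0.7·0.5500 / (0.7·0.5500 + 0.1·0.4500) ≈ 0.8953
After 'present': P(genus P) = 0.3·0.8953 / (0.3·0.8953 + 0.9·0.1047) ≈ 0.7404

0.740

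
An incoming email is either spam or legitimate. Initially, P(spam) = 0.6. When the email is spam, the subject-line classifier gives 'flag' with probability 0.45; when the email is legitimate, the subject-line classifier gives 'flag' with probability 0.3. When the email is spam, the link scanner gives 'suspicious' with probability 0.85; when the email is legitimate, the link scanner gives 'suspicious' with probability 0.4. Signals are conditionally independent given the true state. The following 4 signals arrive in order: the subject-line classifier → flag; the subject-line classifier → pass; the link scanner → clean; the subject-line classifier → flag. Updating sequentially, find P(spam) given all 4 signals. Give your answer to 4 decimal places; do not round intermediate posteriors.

0.3987

After the subject-line classifier='flag': P(spam) = 0.45·0.6000 / (0.45·0.6000 + 0.3·0.4000) ≈ 0.6923
After the subject-line classifier='pass': P(spam) = 0.55·0.6923 / (0.55·0.6923 + 0.7·0.3077) ≈ 0.6387
After the link scanner='clean': P(spam) = 0.15·0.6387 / (0.15·0.6387 + 0.6·0.3613) ≈ 0.3065
After the subject-line classifier='flag': P(spam) = 0.45·0.3065 / (0.45·0.3065 + 0.3·0.6935) ≈ 0.3987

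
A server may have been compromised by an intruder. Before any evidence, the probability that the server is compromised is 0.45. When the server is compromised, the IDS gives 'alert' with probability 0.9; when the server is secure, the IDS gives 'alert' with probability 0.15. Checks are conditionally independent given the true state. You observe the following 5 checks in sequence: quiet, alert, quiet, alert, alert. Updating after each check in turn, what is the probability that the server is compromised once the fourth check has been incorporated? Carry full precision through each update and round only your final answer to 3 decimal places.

0.290

After 'quiet': P(compromised) = 0.1·0.4500 / (0.1·0.4500 + 0.85·0.5500) ≈ 0.0878
After 'alert': P(compromised) = 0.9·0.0878 / (0.9·0.0878 + 0.15·0.9122) ≈ 0.3661
After 'quiet': P(compromised) = 0.1·0.3661 / (0.1·0.3661 + 0.85·0.6339) ≈ 0.0636
After 'alert': P(compromised) = 0.9·0.0636 / (0.9·0.0636 + 0.15·0.9364) ≈ 0.2896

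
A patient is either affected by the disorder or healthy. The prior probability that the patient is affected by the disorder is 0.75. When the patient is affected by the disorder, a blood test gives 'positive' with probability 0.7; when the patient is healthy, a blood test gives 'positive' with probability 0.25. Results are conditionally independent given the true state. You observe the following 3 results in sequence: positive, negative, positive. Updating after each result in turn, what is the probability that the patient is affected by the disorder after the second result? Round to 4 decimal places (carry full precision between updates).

0.7706

After 'positive': P(affected) = 0.7·0.7500 / (0.7·0.7500 + 0.25·0.2500) ≈ 0.8936
After 'negative': P(affected) = 0.3·0.8936 / (0.3·0.8936 + 0.75·0.1064) ≈ 0.7706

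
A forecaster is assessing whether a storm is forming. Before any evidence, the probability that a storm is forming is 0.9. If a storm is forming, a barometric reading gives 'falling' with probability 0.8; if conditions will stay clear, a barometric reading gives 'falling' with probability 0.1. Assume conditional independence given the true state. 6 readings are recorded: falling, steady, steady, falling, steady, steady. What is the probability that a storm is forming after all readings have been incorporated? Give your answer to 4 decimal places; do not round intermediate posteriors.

0.5841

After 'falling': P(storm) = 0.8·0.9000 / (0.8·0.9000 + 0.1·0.1000) ≈ 0.9863
After 'steady': P(storm) = 0.2·0.9863 / (0.2·0.9863 + 0.9·0.0137) ≈ 0.9412
After 'steady': P(storm) = 0.2·0.9412 / (0.2·0.9412 + 0.9·0.0588) ≈ 0.7805
After 'falling': P(storm) = 0.8·0.7805 / (0.8·0.7805 + 0.1·0.2195) ≈ 0.9660
After 'steady': P(storm) = 0.2·0.9660 / (0.2·0.9660 + 0.9·0.0340) ≈ 0.8634
After 'steady': P(storm) = 0.2·0.8634 / (0.2·0.8634 + 0.9·0.1366) ≈ 0.5841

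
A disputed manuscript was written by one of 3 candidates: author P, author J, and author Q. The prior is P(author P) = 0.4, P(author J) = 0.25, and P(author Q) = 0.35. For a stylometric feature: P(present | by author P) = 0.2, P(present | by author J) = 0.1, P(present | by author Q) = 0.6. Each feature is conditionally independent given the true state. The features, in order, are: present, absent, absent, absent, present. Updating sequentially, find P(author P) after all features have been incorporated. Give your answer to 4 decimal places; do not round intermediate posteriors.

After 'present': normaliser = 0.2·0.4000 + 0.1·0.2500 + 0.6·0.3500; P(author P) ≈ 0.2540, P(author J) ≈ 0.0794, P(author Q) ≈ 0.6667
After 'absent': normaliser = 0.8·0.2540 + 0.9·0.0794 + 0.4·0.6667; P(author P) ≈ 0.3754, P(author J) ≈ 0.1320, P(author Q) ≈ 0.4927
After 'absent': normaliser = 0.8·0.3754 + 0.9·0.1320 + 0.4·0.4927; P(author P) ≈ 0.4874, P(author J) ≈ 0.1928, P(author Q) ≈ 0.3198
After 'absent': normaliser = 0.8·0.4874 + 0.9·0.1928 + 0.4·0.3198; P(author P) ≈ 0.5640, P(author J) ≈ 0.2509, P(author Q) ≈ 0.1851
After 'present': normaliser = 0.2·0.5640 + 0.1·0.2509 + 0.6·0.1851; P(author P) ≈ 0.4531, P(author J) ≈ 0.1008, P(author Q) ≈ 0.4461

0.4531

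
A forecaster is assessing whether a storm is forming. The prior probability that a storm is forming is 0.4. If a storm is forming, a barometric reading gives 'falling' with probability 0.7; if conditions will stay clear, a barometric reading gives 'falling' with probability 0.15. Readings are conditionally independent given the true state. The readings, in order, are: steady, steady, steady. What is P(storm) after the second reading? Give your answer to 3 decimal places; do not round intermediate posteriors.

After 'steady': P(storm) = 0.3·0.4000 / (0.3·0.4000 + 0.85·0.6000) ≈ 0.1905
After 'steady': P(storm) = 0.3·0.1905 / (0.3·0.1905 + 0.85·0.8095) ≈ 0.0767

0.077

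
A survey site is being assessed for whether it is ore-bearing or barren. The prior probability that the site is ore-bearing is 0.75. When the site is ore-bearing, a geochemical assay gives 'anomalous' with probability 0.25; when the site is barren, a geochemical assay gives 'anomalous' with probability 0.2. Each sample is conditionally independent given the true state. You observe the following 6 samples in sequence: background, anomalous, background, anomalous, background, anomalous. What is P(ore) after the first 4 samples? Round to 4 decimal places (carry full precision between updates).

After 'background': P(ore) = 0.75·0.7500 / (0.75·0.7500 + 0.8·0.2500) ≈ 0.7377
After 'anomalous': P(ore) = 0.25·0.7377 / (0.25·0.7377 + 0.2·0.2623) ≈ 0.7785
After 'background': P(ore) = 0.75·0.7785 / (0.75·0.7785 + 0.8·0.2215) ≈ 0.7672
After 'anomalous': P(ore) = 0.25·0.7672 / (0.25·0.7672 + 0.2·0.2328) ≈ 0.8047

0.8047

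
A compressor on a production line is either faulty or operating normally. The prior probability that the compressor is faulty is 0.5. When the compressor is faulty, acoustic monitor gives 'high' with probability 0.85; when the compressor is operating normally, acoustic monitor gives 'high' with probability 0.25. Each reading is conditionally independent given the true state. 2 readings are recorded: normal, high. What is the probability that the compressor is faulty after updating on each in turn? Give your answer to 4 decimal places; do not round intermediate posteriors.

0.4048

After 'normal': P(faulty) = 0.15·0.5000 / (0.15·0.5000 + 0.75·0.5000) ≈ 0.1667
After 'high': P(faulty) = 0.85·0.1667 / (0.85·0.1667 + 0.25·0.8333) ≈ 0.4048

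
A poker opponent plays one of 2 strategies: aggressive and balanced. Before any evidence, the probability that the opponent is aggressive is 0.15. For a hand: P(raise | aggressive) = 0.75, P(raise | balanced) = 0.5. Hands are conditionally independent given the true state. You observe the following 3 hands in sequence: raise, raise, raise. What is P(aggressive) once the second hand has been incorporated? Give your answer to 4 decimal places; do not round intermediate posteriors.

0.2842

After 'raise': P(aggressive) = 0.75·0.1500 / (0.75·0.1500 + 0.5·0.8500) ≈ 0.2093
After 'raise': P(aggressive) = 0.75·0.2093 / (0.75·0.2093 + 0.5·0.7907) ≈ 0.2842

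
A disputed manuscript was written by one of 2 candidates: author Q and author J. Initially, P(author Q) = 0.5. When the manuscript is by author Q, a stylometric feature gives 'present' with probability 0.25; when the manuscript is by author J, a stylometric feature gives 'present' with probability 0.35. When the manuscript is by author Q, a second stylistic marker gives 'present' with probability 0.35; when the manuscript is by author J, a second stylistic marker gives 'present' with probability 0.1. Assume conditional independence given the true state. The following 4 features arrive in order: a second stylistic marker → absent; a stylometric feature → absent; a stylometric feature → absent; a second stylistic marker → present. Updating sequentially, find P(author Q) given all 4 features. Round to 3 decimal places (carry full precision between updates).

0.771

After a second stylistic marker='absent': P(author Q) = 0.65·0.5000 / (0.65·0.5000 + 0.9·0.5000) ≈ 0.4194
After a stylometric feature='absent': P(author Q) = 0.75·0.4194 / (0.75·0.4194 + 0.65·0.5806) ≈ 0.4545
After a stylometric feature='absent': P(author Q) = 0.75·0.4545 / (0.75·0.4545 + 0.65·0.5455) ≈ 0.4902
After a second stylistic marker='present': P(author Q) = 0.35·0.4902 / (0.35·0.4902 + 0.1·0.5098) ≈ 0.7709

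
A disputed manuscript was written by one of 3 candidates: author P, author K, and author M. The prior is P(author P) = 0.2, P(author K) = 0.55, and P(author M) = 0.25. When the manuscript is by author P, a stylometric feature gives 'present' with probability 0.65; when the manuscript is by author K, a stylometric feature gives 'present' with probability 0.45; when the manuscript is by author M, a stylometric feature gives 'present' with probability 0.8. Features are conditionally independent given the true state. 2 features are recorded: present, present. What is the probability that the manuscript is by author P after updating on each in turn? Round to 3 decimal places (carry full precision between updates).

After 'present': normaliser = 0.65·0.2000 + 0.45·0.5500 + 0.8·0.2500; P(author P) ≈ 0.2251, P(author K) ≈ 0.4286, P(author M) ≈ 0.3463
After 'present': normaliser = 0.65·0.2251 + 0.45·0.4286 + 0.8·0.3463; P(author P) ≈ 0.2374, P(author K) ≈ 0.3130, P(author M) ≈ 0.4496

0.237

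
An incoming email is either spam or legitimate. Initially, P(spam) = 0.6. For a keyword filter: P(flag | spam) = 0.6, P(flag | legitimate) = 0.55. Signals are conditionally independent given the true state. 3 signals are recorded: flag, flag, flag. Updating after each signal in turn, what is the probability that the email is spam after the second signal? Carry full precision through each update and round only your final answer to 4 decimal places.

Apply Bayes' rule sequentially, carrying P(spam) forward.
After 'flag': P(spam) = 0.6·0.6000 / (0.6·0.6000 + 0.55·0.4000) ≈ 0.6207
After 'flag': P(spam) = 0.6·0.6207 / (0.6·0.6207 + 0.55·0.3793) ≈ 0.6409

0.6409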